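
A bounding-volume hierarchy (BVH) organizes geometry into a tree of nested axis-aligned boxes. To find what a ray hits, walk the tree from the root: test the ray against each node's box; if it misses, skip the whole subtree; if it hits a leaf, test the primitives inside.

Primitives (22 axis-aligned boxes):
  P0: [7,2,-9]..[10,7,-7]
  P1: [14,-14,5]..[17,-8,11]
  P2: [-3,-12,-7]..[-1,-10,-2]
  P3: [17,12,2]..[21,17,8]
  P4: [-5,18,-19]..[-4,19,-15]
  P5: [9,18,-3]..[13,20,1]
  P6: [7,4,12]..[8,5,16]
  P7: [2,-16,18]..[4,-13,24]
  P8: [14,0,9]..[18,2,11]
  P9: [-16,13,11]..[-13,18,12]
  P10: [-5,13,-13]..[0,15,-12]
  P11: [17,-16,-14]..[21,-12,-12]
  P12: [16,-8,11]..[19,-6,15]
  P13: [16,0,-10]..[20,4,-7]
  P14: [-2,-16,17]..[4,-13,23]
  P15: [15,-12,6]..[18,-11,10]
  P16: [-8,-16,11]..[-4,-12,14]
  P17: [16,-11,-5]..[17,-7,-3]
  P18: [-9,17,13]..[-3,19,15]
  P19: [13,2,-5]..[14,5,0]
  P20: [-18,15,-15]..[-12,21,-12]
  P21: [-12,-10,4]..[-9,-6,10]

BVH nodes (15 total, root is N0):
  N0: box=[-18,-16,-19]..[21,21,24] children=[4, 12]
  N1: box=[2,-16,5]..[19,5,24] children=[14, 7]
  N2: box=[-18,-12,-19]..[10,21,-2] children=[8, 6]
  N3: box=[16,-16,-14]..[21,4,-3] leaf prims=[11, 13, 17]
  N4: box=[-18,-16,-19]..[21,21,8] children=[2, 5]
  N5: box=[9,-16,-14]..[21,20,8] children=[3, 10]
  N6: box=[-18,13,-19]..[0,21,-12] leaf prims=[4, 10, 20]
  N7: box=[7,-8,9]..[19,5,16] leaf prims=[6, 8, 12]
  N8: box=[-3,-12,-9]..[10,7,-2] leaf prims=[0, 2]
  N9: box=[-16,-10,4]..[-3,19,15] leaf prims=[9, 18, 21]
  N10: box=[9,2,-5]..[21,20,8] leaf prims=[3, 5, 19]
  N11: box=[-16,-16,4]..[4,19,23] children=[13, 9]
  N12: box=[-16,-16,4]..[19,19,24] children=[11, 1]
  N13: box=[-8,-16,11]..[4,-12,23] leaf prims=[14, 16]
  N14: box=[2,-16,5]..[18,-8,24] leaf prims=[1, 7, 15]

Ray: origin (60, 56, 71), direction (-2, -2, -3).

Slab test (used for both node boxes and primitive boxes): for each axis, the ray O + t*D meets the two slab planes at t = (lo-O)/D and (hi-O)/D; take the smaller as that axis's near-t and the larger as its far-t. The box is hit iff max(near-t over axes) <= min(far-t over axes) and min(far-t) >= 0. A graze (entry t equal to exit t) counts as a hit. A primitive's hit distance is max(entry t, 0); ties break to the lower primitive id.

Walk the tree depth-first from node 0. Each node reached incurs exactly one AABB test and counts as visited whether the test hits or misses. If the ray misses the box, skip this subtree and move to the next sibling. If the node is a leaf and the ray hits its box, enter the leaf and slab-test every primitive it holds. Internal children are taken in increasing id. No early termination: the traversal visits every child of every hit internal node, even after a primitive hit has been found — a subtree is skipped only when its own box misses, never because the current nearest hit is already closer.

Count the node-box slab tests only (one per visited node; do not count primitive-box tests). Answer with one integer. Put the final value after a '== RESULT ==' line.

Trace the traversal:
N0 x:[39/2,39] y:[35/2,36] z:[47/3,30] -> hit [39/2,30], descend [4, 12]
  N4 x:[39/2,39] y:[35/2,36] z:[21,30] -> hit [21,30], descend [2, 5]
    N2 x:[25,39] y:[35/2,34] z:[73/3,30] -> hit [25,30], descend [6, 8]
      N6 x:[30,39] y:[35/2,43/2] z:[83/3,30] -> miss, prune
      N8 x:[25,63/2] y:[49/2,34] z:[73/3,80/3] -> hit [25,80/3] leaf, test {P0@t=26, P2(miss)}
    N5 x:[39/2,51/2] y:[18,36] z:[21,85/3] -> hit [21,51/2], descend [3, 10]
      N3 x:[39/2,22] y:[26,36] z:[74/3,85/3] -> miss, prune
      N10 x:[39/2,51/2] y:[18,27] z:[21,76/3] -> hit [21,76/3] leaf, test {P3@t=21, P5(miss), P19(miss)}
  N12 x:[41/2,38] y:[37/2,36] z:[47/3,67/3] -> hit [41/2,67/3], descend [1, 11]
    N1 x:[41/2,29] y:[51/2,36] z:[47/3,22] -> miss, prune
    N11 x:[28,38] y:[37/2,36] z:[16,67/3] -> miss, prune

Visited [0, 4, 2, 6, 8, 5, 3, 10, 12, 1, 11]. Tests: 11 box, 2 leaf. Nearest: P3.

== RESULT ==
11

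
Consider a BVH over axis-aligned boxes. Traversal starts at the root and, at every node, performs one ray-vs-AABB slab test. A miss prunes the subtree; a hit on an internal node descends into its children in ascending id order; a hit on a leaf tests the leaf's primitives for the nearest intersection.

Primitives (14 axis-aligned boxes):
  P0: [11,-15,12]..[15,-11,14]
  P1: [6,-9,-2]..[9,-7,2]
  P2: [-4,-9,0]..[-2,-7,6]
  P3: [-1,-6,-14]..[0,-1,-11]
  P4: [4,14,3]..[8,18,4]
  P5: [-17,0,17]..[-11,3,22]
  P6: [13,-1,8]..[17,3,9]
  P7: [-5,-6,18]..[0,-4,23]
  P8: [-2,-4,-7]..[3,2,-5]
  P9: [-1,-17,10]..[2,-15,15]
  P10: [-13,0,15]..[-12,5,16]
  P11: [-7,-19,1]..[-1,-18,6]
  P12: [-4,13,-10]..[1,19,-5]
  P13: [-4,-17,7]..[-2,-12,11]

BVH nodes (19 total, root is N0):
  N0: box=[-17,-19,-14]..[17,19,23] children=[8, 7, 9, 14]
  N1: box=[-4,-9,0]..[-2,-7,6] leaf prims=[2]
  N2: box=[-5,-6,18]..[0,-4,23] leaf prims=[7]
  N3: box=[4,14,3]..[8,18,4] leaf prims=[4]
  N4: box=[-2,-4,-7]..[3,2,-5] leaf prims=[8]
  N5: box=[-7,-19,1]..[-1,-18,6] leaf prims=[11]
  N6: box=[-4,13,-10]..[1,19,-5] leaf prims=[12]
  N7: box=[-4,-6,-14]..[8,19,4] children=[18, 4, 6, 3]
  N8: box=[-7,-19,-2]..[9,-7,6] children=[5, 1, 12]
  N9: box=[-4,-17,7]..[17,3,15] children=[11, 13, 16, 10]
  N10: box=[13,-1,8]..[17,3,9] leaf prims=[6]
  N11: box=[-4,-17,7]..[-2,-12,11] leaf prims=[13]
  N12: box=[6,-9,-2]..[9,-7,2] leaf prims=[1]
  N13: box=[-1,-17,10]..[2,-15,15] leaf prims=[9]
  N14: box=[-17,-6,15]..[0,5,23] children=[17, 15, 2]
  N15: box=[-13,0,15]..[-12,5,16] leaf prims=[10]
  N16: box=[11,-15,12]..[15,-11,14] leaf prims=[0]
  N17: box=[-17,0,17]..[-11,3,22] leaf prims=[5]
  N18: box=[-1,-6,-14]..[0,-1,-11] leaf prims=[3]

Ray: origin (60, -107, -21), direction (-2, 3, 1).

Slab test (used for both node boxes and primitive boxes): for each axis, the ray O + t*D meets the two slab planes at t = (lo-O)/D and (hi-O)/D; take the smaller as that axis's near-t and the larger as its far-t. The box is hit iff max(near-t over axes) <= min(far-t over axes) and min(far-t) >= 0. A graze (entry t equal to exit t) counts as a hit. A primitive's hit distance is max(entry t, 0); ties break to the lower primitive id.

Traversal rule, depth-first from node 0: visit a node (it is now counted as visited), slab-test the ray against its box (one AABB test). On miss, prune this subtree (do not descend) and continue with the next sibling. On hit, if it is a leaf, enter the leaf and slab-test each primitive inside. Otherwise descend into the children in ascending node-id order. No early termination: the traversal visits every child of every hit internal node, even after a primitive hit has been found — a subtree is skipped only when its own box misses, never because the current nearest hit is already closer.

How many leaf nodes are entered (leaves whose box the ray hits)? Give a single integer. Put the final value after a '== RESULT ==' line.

Traverse from the root:
N0 x:[43/2,77/2] y:[88/3,42] z:[7,44] -> hit [88/3,77/2], descend [7, 8, 9, 14]
  N7 x:[26,32] y:[101/3,42] z:[7,25] -> miss, prune
  N8 x:[51/2,67/2] y:[88/3,100/3] z:[19,27] -> miss, prune
  N9 x:[43/2,32] y:[30,110/3] z:[28,36] -> hit [30,32], descend [10, 11, 13, 16]
    N10 x:[43/2,47/2] y:[106/3,110/3] z:[29,30] -> miss, prune
    N11 x:[31,32] y:[30,95/3] z:[28,32] -> hit [31,95/3] leaf, test {P13@t=31}
    N13 x:[29,61/2] y:[30,92/3] z:[31,36] -> miss, prune
    N16 x:[45/2,49/2] y:[92/3,32] z:[33,35] -> miss, prune
  N14 x:[30,77/2] y:[101/3,112/3] z:[36,44] -> hit [36,112/3], descend [2, 15, 17]
    N2 x:[30,65/2] y:[101/3,103/3] z:[39,44] -> miss, prune
    N15 x:[36,73/2] y:[107/3,112/3] z:[36,37] -> hit [36,73/2] leaf, test {P10@t=36}
    N17 x:[71/2,77/2] y:[107/3,110/3] z:[38,43] -> miss, prune

Visited [0, 7, 8, 9, 10, 11, 13, 16, 14, 2, 15, 17]. Tests: 12 box, 2 leaf. Nearest: P13.

== RESULT ==
2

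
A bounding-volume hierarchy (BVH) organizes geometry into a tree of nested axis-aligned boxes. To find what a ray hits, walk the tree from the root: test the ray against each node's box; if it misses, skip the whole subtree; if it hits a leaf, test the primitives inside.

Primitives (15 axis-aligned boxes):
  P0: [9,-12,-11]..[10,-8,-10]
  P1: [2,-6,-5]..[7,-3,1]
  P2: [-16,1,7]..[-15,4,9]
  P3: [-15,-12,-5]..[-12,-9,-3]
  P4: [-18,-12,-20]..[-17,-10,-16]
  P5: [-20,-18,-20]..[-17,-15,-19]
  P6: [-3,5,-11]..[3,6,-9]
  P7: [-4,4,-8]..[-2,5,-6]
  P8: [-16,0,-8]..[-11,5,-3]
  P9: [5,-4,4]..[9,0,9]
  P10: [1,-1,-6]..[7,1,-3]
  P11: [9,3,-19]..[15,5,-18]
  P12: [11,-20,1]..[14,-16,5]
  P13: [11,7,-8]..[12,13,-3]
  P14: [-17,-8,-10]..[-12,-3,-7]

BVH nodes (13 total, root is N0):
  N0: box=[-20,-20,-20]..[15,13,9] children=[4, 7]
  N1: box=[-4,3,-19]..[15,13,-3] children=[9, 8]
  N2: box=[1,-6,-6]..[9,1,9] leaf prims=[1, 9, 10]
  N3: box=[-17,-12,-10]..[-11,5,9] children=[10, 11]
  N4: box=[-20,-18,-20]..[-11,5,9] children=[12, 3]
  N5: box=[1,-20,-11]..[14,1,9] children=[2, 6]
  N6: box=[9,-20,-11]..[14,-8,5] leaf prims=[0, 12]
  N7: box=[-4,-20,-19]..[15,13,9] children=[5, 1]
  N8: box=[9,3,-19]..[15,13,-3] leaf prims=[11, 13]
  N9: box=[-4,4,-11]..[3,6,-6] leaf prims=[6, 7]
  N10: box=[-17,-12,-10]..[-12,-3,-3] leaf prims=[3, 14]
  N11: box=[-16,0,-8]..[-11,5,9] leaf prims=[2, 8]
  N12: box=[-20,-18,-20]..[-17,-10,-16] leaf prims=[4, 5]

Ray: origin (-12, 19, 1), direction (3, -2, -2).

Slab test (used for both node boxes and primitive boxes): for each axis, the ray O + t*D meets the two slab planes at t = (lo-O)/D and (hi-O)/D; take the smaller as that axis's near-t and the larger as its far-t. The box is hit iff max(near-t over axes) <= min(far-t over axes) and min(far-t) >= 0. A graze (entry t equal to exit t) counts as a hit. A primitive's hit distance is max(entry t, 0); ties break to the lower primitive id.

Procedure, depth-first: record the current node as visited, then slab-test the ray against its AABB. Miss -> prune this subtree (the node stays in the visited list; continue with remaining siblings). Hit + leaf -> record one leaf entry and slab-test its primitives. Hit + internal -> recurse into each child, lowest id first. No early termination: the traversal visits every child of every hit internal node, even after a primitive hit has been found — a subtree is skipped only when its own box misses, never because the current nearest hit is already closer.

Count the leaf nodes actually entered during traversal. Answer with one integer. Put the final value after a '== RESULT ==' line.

Trace the traversal:
N0 x:[-8/3,9] y:[3,39/2] z:[-4,21/2] -> hit [3,9], descend [4, 7]
  N4 x:[-8/3,1/3] y:[7,37/2] z:[-4,21/2] -> miss, prune
  N7 x:[8/3,9] y:[3,39/2] z:[-4,10] -> hit [3,9], descend [1, 5]
    N1 x:[8/3,9] y:[3,8] z:[2,10] -> hit [3,8], descend [8, 9]
      N8 x:[7,9] y:[3,8] z:[2,10] -> hit [7,8] leaf, test {P11(miss), P13(miss)}
      N9 x:[8/3,5] y:[13/2,15/2] z:[7/2,6] -> miss, prune
    N5 x:[13/3,26/3] y:[9,39/2] z:[-4,6] -> miss, prune

Visited [0, 4, 7, 1, 8, 9, 5]. Tests: 7 box, 1 leaf. Nearest: miss.

== RESULT ==
1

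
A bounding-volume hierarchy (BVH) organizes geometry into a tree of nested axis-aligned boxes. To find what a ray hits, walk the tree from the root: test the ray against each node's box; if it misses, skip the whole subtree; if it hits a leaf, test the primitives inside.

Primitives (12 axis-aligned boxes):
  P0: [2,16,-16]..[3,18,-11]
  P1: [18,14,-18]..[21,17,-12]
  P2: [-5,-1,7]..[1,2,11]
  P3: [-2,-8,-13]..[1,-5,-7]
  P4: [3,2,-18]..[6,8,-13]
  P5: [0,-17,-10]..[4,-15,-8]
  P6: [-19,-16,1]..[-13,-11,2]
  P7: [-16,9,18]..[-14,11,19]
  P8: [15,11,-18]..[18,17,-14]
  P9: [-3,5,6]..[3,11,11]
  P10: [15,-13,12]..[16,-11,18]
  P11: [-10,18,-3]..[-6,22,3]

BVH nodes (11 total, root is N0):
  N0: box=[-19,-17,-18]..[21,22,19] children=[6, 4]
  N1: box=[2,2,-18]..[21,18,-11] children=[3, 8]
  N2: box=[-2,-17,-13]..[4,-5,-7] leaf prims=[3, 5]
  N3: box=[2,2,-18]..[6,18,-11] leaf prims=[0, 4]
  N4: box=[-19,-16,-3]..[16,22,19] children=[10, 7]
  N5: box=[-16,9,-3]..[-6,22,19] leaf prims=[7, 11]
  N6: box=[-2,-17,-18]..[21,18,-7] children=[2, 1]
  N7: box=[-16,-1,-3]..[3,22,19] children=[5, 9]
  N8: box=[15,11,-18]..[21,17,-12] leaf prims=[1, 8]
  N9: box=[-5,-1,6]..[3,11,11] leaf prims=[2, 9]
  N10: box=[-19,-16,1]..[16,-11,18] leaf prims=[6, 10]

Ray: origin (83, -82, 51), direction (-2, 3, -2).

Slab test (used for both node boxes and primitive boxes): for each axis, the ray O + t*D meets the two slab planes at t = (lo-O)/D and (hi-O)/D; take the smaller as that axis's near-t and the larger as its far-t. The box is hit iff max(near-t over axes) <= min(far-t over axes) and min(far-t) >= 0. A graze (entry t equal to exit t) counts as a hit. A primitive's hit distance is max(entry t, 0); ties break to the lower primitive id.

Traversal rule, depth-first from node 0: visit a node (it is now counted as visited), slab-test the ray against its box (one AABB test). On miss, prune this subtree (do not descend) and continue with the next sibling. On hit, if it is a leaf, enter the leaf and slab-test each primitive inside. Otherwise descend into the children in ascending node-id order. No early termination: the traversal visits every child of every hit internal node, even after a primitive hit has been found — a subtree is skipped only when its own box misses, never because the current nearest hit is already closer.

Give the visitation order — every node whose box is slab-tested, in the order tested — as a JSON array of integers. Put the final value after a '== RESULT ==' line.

Trace the traversal:
N0 x:[31,51] y:[65/3,104/3] z:[16,69/2] -> hit [31,69/2], descend [4, 6]
  N4 x:[67/2,51] y:[22,104/3] z:[16,27] -> miss, prune
  N6 x:[31,85/2] y:[65/3,100/3] z:[29,69/2] -> hit [31,100/3], descend [1, 2]
    N1 x:[31,81/2] y:[28,100/3] z:[31,69/2] -> hit [31,100/3], descend [3, 8]
      N3 x:[77/2,81/2] y:[28,100/3] z:[31,69/2] -> miss, prune
      N8 x:[31,34] y:[31,33] z:[63/2,69/2] -> hit [63/2,33] leaf, test {P1@t=32, P8@t=65/2}
    N2 x:[79/2,85/2] y:[65/3,77/3] z:[29,32] -> miss, prune

Visited [0, 4, 6, 1, 3, 8, 2]. Tests: 7 box, 1 leaf. Nearest: P1.

== RESULT ==
[0, 4, 6, 1, 3, 8, 2]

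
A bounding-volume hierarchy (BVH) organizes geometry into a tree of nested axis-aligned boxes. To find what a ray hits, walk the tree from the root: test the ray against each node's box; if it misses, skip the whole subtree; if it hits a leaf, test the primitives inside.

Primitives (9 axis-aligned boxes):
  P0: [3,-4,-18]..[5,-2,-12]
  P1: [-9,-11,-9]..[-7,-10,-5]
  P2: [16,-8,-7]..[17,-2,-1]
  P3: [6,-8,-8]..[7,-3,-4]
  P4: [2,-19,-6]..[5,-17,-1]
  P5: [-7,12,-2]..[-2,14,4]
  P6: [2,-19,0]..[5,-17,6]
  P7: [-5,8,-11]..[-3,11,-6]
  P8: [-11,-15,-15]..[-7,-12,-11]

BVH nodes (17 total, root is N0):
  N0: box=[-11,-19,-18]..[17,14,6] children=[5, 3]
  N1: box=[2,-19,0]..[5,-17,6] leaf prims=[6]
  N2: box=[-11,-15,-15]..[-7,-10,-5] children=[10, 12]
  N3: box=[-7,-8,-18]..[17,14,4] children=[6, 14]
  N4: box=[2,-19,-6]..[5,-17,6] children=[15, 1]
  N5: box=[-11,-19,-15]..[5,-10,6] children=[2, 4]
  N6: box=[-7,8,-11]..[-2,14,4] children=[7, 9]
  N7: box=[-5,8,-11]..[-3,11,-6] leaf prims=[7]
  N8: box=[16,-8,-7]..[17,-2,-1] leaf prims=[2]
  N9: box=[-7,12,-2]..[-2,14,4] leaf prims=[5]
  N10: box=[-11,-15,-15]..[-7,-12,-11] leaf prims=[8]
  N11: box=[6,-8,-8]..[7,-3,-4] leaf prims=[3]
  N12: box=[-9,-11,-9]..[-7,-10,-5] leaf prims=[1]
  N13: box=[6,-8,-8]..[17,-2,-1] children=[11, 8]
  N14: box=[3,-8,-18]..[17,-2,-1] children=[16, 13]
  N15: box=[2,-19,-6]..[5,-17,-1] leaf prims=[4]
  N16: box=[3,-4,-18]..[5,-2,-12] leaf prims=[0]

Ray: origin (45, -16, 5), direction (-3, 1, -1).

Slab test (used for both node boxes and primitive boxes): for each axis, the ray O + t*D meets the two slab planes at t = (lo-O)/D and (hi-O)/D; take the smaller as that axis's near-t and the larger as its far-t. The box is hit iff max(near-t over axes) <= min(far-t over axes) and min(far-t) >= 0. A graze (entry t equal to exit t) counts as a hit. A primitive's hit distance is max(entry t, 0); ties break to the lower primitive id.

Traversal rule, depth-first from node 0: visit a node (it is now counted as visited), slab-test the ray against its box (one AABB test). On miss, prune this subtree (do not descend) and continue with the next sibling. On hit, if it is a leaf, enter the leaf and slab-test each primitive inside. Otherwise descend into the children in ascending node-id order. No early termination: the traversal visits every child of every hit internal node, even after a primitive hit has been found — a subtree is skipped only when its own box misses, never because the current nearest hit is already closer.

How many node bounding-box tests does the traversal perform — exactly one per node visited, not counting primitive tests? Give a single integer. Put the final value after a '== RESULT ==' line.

Walk:
N0 x:[28/3,56/3] y:[-3,30] z:[-1,23] -> hit [28/3,56/3], descend [3, 5]
  N3 x:[28/3,52/3] y:[8,30] z:[1,23] -> hit [28/3,52/3], descend [6, 14]
    N6 x:[47/3,52/3] y:[24,30] z:[1,16] -> miss, prune
    N14 x:[28/3,14] y:[8,14] z:[6,23] -> hit [28/3,14], descend [13, 16]
      N13 x:[28/3,13] y:[8,14] z:[6,13] -> hit [28/3,13], descend [8, 11]
        N8 x:[28/3,29/3] y:[8,14] z:[6,12] -> hit [28/3,29/3] leaf, test {P2@t=28/3}
        N11 x:[38/3,13] y:[8,13] z:[9,13] -> hit [38/3,13] leaf, test {P3@t=38/3}
      N16 x:[40/3,14] y:[12,14] z:[17,23] -> miss, prune
  N5 x:[40/3,56/3] y:[-3,6] z:[-1,20] -> miss, prune

Summary -> nodes [0, 3, 6, 14, 13, 8, 11, 16, 5]; box-tests=9; leaf-entries=2; first=P2

== RESULT ==
9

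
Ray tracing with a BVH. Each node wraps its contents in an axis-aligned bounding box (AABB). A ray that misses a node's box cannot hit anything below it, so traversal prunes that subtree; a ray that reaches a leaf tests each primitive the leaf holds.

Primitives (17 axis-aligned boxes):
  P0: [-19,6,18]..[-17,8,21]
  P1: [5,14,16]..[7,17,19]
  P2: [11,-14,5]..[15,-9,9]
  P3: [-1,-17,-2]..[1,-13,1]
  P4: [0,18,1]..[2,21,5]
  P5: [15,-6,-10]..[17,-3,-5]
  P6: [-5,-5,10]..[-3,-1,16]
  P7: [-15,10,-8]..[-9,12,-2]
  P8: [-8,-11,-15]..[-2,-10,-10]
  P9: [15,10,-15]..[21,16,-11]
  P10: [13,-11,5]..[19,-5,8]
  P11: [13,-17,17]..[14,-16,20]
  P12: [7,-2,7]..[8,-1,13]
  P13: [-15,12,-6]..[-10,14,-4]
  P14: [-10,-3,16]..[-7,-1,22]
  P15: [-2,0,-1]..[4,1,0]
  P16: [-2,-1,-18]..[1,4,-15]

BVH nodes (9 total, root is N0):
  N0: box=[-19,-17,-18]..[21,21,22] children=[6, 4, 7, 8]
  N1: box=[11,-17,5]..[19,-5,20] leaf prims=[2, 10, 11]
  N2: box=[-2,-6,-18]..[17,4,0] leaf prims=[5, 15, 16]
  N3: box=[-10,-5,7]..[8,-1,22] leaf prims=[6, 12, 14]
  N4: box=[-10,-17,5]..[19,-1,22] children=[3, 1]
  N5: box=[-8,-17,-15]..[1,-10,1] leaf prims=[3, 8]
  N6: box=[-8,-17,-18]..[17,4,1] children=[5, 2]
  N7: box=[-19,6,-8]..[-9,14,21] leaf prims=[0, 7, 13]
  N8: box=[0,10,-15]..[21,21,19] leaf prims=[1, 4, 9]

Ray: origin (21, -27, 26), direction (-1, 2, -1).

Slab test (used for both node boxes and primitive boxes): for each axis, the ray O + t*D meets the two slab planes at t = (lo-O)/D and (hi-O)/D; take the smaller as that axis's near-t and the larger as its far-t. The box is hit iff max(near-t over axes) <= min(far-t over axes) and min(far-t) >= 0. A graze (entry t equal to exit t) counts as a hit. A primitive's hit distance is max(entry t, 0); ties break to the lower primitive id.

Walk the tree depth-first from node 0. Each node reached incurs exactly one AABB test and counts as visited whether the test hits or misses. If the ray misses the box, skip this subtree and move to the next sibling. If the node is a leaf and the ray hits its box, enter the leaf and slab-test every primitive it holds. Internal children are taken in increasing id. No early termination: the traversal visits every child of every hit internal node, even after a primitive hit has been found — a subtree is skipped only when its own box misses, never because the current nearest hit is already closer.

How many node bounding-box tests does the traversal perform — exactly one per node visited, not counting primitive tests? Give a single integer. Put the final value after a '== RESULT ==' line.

Trace the traversal:
N0 x:[0,40] y:[5,24] z:[4,44] -> hit [5,24], descend [4, 6, 7, 8]
  N4 x:[2,31] y:[5,13] z:[4,21] -> hit [5,13], descend [1, 3]
    N1 x:[2,10] y:[5,11] z:[6,21] -> hit [6,10] leaf, test {P2(miss), P10(miss), P11(miss)}
    N3 x:[13,31] y:[11,13] z:[4,19] -> hit [13,13] leaf, test {P6(miss), P12@t=13, P14(miss)}
  N6 x:[4,29] y:[5,31/2] z:[25,44] -> miss, prune
  N7 x:[30,40] y:[33/2,41/2] z:[5,34] -> miss, prune
  N8 x:[0,21] y:[37/2,24] z:[7,41] -> hit [37/2,21] leaf, test {P1(miss), P4(miss), P9(miss)}

order=[0, 4, 1, 3, 6, 7, 8]  |boxes|=7  |leaves|=3  hit=P12

== RESULT ==
7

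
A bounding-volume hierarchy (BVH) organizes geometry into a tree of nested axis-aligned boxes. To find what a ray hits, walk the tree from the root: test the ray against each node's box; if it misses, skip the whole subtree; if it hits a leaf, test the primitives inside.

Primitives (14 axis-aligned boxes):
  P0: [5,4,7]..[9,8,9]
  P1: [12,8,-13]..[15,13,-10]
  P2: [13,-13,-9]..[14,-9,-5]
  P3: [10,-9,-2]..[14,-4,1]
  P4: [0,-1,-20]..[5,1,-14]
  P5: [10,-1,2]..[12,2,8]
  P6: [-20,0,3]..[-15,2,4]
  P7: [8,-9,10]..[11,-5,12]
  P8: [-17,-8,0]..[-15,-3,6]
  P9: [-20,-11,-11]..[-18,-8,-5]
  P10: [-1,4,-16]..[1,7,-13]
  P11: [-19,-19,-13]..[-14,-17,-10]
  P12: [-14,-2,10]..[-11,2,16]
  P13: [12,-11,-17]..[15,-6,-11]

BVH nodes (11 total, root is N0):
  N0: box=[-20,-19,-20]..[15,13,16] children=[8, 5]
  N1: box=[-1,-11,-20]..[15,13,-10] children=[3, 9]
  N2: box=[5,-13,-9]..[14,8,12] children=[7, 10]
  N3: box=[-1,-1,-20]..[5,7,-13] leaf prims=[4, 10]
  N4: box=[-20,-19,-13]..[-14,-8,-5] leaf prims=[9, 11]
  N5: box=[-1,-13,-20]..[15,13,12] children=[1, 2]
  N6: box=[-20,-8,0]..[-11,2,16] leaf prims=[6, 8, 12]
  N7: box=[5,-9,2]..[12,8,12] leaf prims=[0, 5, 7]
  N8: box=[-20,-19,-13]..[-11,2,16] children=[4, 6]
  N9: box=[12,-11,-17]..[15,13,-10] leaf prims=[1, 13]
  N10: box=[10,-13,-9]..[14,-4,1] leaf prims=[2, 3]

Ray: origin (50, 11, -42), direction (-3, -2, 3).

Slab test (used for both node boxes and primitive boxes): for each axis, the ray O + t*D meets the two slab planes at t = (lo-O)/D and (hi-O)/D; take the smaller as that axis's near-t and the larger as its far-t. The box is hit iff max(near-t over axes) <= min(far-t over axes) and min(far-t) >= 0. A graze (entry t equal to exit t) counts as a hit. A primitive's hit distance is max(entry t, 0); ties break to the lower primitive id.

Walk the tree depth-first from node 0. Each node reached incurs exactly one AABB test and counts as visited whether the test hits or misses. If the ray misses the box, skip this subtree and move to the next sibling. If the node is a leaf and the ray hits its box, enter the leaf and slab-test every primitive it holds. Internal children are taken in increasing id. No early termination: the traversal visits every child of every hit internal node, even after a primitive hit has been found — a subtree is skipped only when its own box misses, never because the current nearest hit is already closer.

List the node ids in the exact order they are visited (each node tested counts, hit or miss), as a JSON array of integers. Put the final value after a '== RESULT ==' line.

Walk:
N0 x:[35/3,70/3] y:[-1,15] z:[22/3,58/3] -> hit [35/3,15], descend [5, 8]
  N5 x:[35/3,17] y:[-1,12] z:[22/3,18] -> hit [35/3,12], descend [1, 2]
    N1 x:[35/3,17] y:[-1,11] z:[22/3,32/3] -> miss, prune
    N2 x:[12,15] y:[3/2,12] z:[11,18] -> hit [12,12], descend [7, 10]
      N7 x:[38/3,15] y:[3/2,10] z:[44/3,18] -> miss, prune
      N10 x:[12,40/3] y:[15/2,12] z:[11,43/3] -> hit [12,12] leaf, test {P2@t=12, P3(miss)}
  N8 x:[61/3,70/3] y:[9/2,15] z:[29/3,58/3] -> miss, prune

order=[0, 5, 1, 2, 7, 10, 8]  |boxes|=7  |leaves|=1  hit=P2

== RESULT ==
[0, 5, 1, 2, 7, 10, 8]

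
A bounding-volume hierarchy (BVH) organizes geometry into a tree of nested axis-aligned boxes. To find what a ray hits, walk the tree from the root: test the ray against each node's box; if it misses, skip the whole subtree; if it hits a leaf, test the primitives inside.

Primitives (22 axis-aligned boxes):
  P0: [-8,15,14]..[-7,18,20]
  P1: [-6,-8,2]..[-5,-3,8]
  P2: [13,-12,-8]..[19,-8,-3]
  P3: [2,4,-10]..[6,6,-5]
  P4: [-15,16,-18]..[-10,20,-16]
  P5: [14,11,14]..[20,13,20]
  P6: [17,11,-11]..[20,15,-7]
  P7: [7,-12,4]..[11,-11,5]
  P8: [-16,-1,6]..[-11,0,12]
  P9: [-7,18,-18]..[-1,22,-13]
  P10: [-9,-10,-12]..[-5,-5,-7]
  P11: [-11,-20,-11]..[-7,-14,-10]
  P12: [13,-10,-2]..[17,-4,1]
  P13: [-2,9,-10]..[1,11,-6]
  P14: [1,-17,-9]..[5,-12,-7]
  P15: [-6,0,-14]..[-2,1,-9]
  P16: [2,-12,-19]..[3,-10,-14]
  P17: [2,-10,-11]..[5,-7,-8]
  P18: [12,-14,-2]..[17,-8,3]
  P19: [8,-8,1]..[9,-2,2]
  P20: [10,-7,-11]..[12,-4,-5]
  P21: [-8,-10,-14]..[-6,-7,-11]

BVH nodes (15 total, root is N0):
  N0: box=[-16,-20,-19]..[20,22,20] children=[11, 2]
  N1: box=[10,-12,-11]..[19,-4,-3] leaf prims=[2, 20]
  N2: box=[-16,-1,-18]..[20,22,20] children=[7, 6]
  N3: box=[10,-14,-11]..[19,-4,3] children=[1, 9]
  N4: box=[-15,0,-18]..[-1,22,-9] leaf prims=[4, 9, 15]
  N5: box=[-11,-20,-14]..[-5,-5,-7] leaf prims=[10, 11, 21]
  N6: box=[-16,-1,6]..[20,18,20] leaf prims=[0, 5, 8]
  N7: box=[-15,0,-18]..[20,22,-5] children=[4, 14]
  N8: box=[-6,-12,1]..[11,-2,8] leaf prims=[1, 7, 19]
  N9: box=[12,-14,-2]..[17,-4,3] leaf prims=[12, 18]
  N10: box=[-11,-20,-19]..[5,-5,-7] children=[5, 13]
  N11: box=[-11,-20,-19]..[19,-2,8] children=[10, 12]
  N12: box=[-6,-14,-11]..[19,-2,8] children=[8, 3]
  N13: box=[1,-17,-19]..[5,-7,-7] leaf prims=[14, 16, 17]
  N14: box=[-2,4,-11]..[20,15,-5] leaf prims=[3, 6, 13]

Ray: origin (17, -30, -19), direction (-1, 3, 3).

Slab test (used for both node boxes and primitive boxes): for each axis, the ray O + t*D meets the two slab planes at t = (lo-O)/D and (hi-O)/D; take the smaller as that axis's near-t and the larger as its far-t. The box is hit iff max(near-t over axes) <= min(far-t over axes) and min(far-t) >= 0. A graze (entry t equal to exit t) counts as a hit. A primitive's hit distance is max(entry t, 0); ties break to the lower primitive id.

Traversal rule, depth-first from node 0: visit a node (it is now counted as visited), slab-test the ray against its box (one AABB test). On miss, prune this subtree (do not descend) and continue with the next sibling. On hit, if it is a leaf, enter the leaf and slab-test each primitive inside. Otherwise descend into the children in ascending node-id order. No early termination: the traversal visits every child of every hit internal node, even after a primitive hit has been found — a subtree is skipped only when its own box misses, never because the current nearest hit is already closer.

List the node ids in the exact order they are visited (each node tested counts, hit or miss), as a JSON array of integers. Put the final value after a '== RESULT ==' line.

Walk:
N0 x:[-3,33] y:[10/3,52/3] z:[0,13] -> hit [10/3,13], descend [2, 11]
  N2 x:[-3,33] y:[29/3,52/3] z:[1/3,13] -> hit [29/3,13], descend [6, 7]
    N6 x:[-3,33] y:[29/3,16] z:[25/3,13] -> hit [29/3,13] leaf, test {P0(miss), P5(miss), P8(miss)}
    N7 x:[-3,32] y:[10,52/3] z:[1/3,14/3] -> miss, prune
  N11 x:[-2,28] y:[10/3,28/3] z:[0,9] -> hit [10/3,9], descend [10, 12]
    N10 x:[12,28] y:[10/3,25/3] z:[0,4] -> miss, prune
    N12 x:[-2,23] y:[16/3,28/3] z:[8/3,9] -> hit [16/3,9], descend [3, 8]
      N3 x:[-2,7] y:[16/3,26/3] z:[8/3,22/3] -> hit [16/3,7], descend [1, 9]
        N1 x:[-2,7] y:[6,26/3] z:[8/3,16/3] -> miss, prune
        N9 x:[0,5] y:[16/3,26/3] z:[17/3,22/3] -> miss, prune
      N8 x:[6,23] y:[6,28/3] z:[20/3,9] -> hit [20/3,9] leaf, test {P1(miss), P7(miss), P19(miss)}

Visited [0, 2, 6, 7, 11, 10, 12, 3, 1, 9, 8]. Tests: 11 box, 2 leaf. Nearest: miss.

== RESULT ==
[0, 2, 6, 7, 11, 10, 12, 3, 1, 9, 8]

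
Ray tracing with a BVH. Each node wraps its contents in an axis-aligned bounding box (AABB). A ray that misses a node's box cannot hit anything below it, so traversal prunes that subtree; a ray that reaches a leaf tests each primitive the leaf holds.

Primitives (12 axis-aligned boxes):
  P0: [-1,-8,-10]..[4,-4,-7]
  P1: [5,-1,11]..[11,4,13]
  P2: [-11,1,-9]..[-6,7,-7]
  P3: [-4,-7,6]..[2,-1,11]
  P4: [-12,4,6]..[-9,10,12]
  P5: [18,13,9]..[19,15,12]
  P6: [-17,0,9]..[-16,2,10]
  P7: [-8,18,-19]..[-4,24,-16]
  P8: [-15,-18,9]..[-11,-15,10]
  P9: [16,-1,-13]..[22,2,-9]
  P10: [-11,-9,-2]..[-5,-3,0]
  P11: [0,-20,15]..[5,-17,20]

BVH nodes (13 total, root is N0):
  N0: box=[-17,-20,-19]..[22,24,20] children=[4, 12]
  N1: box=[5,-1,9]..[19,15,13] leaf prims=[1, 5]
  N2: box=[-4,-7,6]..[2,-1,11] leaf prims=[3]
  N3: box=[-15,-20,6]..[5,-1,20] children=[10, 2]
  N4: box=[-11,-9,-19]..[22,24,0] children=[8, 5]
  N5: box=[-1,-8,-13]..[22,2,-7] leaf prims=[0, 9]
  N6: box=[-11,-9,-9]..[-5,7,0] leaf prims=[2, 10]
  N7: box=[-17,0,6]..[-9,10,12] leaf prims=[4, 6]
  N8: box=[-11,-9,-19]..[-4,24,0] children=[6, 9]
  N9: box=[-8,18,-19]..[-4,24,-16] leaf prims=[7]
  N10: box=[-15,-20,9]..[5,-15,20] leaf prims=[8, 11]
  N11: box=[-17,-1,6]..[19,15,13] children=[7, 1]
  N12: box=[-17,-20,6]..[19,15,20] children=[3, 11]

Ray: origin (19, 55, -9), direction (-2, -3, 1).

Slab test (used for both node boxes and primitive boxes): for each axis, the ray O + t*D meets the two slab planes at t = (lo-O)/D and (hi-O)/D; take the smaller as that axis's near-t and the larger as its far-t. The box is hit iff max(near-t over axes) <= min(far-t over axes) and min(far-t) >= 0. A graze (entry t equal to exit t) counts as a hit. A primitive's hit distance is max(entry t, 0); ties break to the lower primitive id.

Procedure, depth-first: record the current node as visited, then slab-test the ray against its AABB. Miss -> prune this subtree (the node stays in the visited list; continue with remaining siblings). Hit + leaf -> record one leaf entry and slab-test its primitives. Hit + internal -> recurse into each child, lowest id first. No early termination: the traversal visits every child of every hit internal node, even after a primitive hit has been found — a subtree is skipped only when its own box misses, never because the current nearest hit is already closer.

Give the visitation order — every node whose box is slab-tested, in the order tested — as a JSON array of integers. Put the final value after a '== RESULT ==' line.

Walk:
N0 x:[-3/2,18] y:[31/3,25] z:[-10,29] -> hit [31/3,18], descend [4, 12]
  N4 x:[-3/2,15] y:[31/3,64/3] z:[-10,9] -> miss, prune
  N12 x:[0,18] y:[40/3,25] z:[15,29] -> hit [15,18], descend [3, 11]
    N3 x:[7,17] y:[56/3,25] z:[15,29] -> miss, prune
    N11 x:[0,18] y:[40/3,56/3] z:[15,22] -> hit [15,18], descend [1, 7]
      N1 x:[0,7] y:[40/3,56/3] z:[18,22] -> miss, prune
      N7 x:[14,18] y:[15,55/3] z:[15,21] -> hit [15,18] leaf, test {P4@t=15, P6@t=18}

Visited [0, 4, 12, 3, 11, 1, 7]. Tests: 7 box, 1 leaf. Nearest: P4.

== RESULT ==
[0, 4, 12, 3, 11, 1, 7]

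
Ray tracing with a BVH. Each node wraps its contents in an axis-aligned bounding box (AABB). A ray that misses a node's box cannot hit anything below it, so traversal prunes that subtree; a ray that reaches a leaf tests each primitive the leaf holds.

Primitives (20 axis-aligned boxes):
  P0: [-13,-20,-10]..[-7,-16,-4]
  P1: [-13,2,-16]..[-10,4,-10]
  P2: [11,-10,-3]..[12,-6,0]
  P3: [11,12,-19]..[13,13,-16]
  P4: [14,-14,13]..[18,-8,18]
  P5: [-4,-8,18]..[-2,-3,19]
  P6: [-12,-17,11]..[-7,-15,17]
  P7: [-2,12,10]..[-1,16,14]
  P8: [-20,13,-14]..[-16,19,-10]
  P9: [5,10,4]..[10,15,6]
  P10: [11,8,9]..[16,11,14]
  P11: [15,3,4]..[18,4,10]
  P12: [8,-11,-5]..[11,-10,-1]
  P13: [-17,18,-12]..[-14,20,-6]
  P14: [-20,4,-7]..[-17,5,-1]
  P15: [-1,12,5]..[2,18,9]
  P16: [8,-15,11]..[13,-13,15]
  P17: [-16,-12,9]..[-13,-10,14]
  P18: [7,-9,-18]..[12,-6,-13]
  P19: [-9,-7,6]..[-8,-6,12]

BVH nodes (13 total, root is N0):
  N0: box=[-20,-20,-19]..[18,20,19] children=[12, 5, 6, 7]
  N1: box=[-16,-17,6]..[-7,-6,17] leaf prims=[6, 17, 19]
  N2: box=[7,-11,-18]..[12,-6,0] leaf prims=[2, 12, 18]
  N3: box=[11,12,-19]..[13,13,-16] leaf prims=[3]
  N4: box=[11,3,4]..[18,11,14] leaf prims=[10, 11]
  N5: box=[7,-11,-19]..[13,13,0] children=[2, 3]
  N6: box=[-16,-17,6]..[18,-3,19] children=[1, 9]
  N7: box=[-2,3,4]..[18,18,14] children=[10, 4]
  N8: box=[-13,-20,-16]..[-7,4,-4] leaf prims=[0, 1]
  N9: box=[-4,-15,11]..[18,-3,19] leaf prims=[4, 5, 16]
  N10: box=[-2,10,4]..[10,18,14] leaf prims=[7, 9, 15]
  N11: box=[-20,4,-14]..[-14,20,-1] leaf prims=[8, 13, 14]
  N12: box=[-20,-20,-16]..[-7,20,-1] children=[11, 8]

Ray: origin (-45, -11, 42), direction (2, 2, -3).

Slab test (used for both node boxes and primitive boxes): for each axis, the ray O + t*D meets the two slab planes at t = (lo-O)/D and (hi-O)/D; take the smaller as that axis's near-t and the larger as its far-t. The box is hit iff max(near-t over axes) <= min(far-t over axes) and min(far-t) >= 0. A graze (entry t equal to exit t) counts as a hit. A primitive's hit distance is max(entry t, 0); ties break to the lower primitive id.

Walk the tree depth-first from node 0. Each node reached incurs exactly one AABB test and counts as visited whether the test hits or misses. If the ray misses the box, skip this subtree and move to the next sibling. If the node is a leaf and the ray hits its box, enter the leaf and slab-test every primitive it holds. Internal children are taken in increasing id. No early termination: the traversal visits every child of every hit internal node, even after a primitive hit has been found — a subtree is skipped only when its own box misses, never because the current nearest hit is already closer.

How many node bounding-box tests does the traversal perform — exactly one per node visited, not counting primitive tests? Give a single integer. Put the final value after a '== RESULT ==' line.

Walk:
N0 x:[25/2,63/2] y:[-9/2,31/2] z:[23/3,61/3] -> hit [25/2,31/2], descend [5, 6, 7, 12]
  N5 x:[26,29] y:[0,12] z:[14,61/3] -> miss, prune
  N6 x:[29/2,63/2] y:[-3,4] z:[23/3,12] -> miss, prune
  N7 x:[43/2,63/2] y:[7,29/2] z:[28/3,38/3] -> miss, prune
  N12 x:[25/2,19] y:[-9/2,31/2] z:[43/3,58/3] -> hit [43/3,31/2], descend [8, 11]
    N8 x:[16,19] y:[-9/2,15/2] z:[46/3,58/3] -> miss, prune
    N11 x:[25/2,31/2] y:[15/2,31/2] z:[43/3,56/3] -> hit [43/3,31/2] leaf, test {P8(miss), P13(miss), P14(miss)}

Visited [0, 5, 6, 7, 12, 8, 11]. Tests: 7 box, 1 leaf. Nearest: miss.

== RESULT ==
7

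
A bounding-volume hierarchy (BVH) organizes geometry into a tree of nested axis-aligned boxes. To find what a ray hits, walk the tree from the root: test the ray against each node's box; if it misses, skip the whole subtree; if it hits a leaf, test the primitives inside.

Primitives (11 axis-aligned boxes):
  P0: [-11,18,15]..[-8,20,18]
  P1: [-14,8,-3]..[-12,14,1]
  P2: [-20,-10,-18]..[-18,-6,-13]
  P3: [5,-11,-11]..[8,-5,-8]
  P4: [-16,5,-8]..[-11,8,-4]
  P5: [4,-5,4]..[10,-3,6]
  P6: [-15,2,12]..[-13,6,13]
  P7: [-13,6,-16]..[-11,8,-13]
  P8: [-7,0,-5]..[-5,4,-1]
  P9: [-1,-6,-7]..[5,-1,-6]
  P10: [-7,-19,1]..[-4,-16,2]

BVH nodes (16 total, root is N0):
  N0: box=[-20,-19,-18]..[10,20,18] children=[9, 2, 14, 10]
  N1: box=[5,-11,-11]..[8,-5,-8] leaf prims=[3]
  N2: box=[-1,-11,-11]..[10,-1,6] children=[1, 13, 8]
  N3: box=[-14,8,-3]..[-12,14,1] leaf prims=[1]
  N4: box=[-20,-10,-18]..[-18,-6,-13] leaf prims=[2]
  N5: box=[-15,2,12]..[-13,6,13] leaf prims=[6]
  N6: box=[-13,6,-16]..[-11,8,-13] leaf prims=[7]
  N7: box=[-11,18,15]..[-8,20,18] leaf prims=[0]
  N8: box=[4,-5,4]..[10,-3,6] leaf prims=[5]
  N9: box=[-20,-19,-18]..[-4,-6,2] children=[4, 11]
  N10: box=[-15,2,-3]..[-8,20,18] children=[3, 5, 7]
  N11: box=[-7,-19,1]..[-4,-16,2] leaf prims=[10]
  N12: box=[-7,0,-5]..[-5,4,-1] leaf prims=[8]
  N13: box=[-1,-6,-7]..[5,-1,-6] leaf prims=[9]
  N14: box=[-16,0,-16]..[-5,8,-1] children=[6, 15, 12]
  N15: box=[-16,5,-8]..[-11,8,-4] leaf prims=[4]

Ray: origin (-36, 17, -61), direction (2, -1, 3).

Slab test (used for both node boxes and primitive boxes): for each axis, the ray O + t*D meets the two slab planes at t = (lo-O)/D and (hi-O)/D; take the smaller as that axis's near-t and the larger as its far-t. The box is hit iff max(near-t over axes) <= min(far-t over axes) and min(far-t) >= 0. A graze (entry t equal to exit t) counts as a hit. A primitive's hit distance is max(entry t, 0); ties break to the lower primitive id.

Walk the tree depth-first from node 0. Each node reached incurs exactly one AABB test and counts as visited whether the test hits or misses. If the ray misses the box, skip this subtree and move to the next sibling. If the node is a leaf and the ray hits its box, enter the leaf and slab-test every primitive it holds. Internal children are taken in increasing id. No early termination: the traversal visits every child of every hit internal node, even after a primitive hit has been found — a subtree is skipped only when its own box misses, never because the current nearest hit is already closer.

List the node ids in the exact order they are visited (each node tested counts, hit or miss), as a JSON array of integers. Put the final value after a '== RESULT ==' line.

Traverse from the root:
N0 x:[8,23] y:[-3,36] z:[43/3,79/3] -> hit [43/3,23], descend [2, 9, 10, 14]
  N2 x:[35/2,23] y:[18,28] z:[50/3,67/3] -> hit [18,67/3], descend [1, 8, 13]
    N1 x:[41/2,22] y:[22,28] z:[50/3,53/3] -> miss, prune
    N8 x:[20,23] y:[20,22] z:[65/3,67/3] -> hit [65/3,22] leaf, test {P5@t=65/3}
    N13 x:[35/2,41/2] y:[18,23] z:[18,55/3] -> hit [18,55/3] leaf, test {P9@t=18}
  N9 x:[8,16] y:[23,36] z:[43/3,21] -> miss, prune
  N10 x:[21/2,14] y:[-3,15] z:[58/3,79/3] -> miss, prune
  N14 x:[10,31/2] y:[9,17] z:[15,20] -> hit [15,31/2], descend [6, 12, 15]
    N6 x:[23/2,25/2] y:[9,11] z:[15,16] -> miss, prune
    N12 x:[29/2,31/2] y:[13,17] z:[56/3,20] -> miss, prune
    N15 x:[10,25/2] y:[9,12] z:[53/3,19] -> miss, prune

Visited [0, 2, 1, 8, 13, 9, 10, 14, 6, 12, 15]. Tests: 11 box, 2 leaf. Nearest: P9.

== RESULT ==
[0, 2, 1, 8, 13, 9, 10, 14, 6, 12, 15]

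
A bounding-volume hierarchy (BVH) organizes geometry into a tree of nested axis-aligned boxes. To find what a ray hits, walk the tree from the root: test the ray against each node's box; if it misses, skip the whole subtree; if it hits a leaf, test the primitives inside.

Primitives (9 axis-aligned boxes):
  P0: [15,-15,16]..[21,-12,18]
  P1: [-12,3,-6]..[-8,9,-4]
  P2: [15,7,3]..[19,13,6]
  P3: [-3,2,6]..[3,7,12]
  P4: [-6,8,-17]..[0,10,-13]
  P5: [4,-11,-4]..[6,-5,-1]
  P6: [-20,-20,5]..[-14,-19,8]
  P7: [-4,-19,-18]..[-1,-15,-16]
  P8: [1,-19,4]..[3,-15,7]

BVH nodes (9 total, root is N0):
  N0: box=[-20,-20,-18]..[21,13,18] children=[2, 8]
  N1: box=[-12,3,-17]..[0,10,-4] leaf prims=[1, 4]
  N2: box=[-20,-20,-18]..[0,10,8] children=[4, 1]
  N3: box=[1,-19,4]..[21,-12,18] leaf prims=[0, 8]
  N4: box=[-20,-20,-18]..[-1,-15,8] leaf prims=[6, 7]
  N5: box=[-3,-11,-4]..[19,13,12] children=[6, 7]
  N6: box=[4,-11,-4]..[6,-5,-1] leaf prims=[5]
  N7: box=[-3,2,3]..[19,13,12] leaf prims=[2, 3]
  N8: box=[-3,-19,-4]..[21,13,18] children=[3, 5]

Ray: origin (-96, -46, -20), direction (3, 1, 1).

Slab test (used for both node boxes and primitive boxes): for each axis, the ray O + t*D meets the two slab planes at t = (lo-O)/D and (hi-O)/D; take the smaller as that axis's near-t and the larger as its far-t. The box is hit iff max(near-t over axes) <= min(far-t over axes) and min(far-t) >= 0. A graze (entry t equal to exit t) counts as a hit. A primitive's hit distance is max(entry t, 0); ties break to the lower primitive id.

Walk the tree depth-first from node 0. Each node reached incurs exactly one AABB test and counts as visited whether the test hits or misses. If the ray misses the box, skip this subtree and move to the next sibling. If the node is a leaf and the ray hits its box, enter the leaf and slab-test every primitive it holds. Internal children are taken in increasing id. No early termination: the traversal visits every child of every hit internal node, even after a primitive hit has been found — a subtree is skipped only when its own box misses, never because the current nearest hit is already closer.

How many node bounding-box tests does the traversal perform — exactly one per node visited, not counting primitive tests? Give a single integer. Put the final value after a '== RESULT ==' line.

Traverse from the root:
N0 x:[76/3,39] y:[26,59] z:[2,38] -> hit [26,38], descend [2, 8]
  N2 x:[76/3,32] y:[26,56] z:[2,28] -> hit [26,28], descend [1, 4]
    N1 x:[28,32] y:[49,56] z:[3,16] -> miss, prune
    N4 x:[76/3,95/3] y:[26,31] z:[2,28] -> hit [26,28] leaf, test {P6@t=26, P7(miss)}
  N8 x:[31,39] y:[27,59] z:[16,38] -> hit [31,38], descend [3, 5]
    N3 x:[97/3,39] y:[27,34] z:[24,38] -> hit [97/3,34] leaf, test {P0(miss), P8(miss)}
    N5 x:[31,115/3] y:[35,59] z:[16,32] -> miss, prune

order=[0, 2, 1, 4, 8, 3, 5]  |boxes|=7  |leaves|=2  hit=P6

== RESULT ==
7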